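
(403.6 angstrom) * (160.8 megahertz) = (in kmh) 23.36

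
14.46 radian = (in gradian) 920.6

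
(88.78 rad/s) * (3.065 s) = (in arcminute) 9.354e+05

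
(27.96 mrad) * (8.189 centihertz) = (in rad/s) 0.00229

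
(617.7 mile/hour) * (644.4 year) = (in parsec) 0.0001819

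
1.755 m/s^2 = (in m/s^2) 1.755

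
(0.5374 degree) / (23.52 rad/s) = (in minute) 6.646e-06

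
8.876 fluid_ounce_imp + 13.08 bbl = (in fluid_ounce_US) 7.033e+04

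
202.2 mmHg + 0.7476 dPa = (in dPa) 2.696e+05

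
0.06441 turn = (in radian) 0.4047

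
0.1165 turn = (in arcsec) 1.51e+05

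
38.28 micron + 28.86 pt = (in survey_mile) 6.35e-06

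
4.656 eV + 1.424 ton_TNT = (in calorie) 1.424e+09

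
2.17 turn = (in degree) 781.2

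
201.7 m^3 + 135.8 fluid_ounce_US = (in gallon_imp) 4.437e+04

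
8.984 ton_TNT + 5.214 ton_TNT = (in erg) 5.94e+17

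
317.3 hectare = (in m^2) 3.173e+06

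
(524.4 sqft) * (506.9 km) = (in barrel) 1.553e+08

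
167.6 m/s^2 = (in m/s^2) 167.6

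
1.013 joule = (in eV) 6.323e+18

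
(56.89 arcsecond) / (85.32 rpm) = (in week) 5.104e-11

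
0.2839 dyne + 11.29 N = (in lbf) 2.538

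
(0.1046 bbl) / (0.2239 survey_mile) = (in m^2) 4.615e-05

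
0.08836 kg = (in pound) 0.1948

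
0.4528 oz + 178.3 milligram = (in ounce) 0.4591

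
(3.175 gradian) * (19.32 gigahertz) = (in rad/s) 9.635e+08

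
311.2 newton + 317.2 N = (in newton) 628.4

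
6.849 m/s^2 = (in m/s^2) 6.849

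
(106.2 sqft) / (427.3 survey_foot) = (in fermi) 7.575e+13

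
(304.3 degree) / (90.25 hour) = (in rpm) 0.0001561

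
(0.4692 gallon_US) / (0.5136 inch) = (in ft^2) 1.465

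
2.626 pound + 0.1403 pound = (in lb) 2.766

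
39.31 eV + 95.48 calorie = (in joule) 399.5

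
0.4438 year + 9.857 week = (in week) 33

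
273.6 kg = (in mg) 2.736e+08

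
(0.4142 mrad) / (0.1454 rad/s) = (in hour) 7.913e-07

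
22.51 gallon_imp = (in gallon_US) 27.03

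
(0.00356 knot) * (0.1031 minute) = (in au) 7.573e-14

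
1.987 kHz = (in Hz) 1987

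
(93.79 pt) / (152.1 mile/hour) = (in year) 1.543e-11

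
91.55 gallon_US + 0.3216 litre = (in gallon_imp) 76.3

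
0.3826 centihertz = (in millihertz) 3.826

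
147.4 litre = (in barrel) 0.9271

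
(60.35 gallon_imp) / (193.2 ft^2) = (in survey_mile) 9.498e-06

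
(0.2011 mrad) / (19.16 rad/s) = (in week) 1.735e-11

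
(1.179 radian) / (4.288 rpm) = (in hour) 0.0007293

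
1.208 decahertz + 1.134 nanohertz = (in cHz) 1208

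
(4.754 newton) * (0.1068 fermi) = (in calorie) 1.213e-16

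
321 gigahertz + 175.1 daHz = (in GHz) 321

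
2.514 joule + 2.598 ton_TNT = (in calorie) 2.598e+09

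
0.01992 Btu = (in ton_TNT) 5.023e-09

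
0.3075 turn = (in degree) 110.7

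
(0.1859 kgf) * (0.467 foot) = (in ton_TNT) 6.202e-11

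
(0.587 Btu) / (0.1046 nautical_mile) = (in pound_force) 0.7187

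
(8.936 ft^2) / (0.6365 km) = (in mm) 1.304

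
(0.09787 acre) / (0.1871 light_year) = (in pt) 6.343e-10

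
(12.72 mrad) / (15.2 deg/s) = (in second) 0.04795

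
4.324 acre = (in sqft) 1.884e+05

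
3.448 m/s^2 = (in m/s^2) 3.448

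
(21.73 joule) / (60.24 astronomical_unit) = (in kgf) 2.459e-13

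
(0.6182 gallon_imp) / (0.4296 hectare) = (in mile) 4.065e-10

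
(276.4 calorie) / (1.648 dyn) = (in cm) 7.017e+09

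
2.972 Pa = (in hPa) 0.02972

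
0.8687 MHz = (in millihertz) 8.687e+08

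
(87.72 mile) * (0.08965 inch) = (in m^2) 321.5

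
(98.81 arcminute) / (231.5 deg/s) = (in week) 1.176e-08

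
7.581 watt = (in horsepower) 0.01017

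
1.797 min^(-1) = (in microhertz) 2.995e+04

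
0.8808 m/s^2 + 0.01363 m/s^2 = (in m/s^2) 0.8944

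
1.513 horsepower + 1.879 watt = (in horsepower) 1.516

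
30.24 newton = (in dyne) 3.024e+06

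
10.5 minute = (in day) 0.007292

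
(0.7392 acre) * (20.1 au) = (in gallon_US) 2.376e+18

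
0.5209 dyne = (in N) 5.209e-06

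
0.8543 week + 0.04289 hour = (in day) 5.982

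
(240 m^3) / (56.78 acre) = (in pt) 2.961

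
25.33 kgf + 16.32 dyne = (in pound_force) 55.84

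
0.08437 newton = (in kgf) 0.008603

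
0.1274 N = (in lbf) 0.02864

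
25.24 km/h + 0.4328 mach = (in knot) 300.1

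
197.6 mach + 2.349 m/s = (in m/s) 6.729e+04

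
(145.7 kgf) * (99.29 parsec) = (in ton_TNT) 1.046e+12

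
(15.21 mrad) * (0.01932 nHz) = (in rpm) 2.806e-12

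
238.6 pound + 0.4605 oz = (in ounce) 3818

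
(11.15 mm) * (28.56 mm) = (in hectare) 3.184e-08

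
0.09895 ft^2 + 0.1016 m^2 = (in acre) 2.738e-05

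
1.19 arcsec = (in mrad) 0.005769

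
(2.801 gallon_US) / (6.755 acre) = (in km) 3.879e-10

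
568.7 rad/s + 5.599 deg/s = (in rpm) 5432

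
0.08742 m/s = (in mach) 0.0002567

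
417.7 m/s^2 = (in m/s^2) 417.7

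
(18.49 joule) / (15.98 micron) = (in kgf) 1.18e+05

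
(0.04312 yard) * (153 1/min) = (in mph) 0.2249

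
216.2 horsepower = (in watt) 1.612e+05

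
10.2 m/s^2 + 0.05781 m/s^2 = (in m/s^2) 10.26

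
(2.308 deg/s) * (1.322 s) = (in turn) 0.008475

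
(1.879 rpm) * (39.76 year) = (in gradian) 1.571e+10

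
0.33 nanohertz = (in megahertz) 3.3e-16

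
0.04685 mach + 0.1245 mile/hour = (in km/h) 57.63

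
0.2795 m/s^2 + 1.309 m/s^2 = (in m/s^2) 1.589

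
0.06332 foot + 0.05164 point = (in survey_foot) 0.06338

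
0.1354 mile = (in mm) 2.179e+05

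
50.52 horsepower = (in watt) 3.767e+04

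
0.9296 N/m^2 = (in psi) 0.0001348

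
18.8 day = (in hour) 451.2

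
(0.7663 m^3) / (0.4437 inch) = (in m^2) 67.99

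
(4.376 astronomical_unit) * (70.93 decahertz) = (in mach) 1.364e+12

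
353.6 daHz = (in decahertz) 353.6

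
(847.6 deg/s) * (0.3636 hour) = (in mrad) 1.936e+07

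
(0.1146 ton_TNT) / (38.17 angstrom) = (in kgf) 1.281e+16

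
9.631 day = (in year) 0.02639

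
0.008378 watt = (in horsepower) 1.124e-05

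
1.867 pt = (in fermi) 6.586e+11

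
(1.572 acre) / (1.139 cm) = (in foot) 1.832e+06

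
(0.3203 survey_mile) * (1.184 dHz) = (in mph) 136.5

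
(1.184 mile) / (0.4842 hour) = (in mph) 2.445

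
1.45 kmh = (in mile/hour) 0.901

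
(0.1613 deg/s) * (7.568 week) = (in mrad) 1.289e+07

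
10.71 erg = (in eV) 6.685e+12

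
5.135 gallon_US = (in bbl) 0.1223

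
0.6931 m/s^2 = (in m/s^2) 0.6931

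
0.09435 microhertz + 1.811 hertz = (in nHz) 1.811e+09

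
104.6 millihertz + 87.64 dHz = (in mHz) 8869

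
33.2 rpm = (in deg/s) 199.2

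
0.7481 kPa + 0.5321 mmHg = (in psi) 0.1188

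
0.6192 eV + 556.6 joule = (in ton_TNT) 1.33e-07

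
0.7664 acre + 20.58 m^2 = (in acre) 0.7715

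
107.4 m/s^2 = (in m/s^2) 107.4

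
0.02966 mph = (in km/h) 0.04773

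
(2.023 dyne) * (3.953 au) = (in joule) 1.196e+07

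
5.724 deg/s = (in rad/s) 0.0999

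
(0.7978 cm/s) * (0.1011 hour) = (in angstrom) 2.904e+10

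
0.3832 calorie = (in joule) 1.603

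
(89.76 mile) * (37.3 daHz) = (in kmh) 1.94e+08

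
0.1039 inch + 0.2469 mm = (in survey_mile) 1.793e-06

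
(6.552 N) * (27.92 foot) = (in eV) 3.48e+20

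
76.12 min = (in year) 0.0001448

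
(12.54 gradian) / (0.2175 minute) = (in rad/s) 0.01509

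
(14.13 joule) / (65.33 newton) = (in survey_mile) 0.0001344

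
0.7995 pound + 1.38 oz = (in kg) 0.4018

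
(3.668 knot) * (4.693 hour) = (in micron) 3.188e+10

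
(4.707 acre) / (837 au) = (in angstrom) 1.521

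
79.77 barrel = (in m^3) 12.68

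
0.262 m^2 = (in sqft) 2.82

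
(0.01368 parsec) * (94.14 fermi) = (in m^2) 39.74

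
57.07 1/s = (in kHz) 0.05707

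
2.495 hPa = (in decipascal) 2495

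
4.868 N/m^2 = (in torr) 0.03651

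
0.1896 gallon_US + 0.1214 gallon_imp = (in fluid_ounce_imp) 44.68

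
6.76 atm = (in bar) 6.85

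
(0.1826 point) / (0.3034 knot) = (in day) 4.777e-09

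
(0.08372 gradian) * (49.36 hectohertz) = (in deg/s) 371.9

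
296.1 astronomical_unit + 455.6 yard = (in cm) 4.43e+15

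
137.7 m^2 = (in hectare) 0.01377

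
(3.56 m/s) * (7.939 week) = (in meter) 1.709e+07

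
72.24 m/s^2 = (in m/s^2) 72.24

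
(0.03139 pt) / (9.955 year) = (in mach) 1.036e-16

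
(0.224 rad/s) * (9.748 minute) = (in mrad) 1.31e+05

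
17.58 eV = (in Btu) 2.67e-21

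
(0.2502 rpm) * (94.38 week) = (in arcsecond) 3.085e+11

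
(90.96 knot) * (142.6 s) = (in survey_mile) 4.146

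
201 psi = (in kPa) 1386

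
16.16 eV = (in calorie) 6.188e-19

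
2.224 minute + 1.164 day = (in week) 0.1665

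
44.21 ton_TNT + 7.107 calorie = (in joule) 1.85e+11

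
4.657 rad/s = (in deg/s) 266.8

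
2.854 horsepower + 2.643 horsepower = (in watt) 4099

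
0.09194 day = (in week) 0.01313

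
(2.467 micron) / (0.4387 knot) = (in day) 1.265e-10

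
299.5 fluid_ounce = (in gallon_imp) 1.948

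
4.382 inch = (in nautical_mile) 6.01e-05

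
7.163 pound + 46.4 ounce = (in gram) 4565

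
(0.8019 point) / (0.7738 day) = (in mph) 9.465e-09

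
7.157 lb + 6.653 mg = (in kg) 3.246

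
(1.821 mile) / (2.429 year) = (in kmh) 0.0001377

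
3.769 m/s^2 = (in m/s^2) 3.769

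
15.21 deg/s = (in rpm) 2.535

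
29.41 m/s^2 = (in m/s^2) 29.41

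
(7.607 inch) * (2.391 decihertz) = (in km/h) 0.1663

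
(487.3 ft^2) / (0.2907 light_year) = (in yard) 1.8e-14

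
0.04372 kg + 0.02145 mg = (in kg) 0.04372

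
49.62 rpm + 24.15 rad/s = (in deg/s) 1681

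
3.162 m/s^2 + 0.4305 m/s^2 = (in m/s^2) 3.592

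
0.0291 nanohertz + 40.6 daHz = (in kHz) 0.406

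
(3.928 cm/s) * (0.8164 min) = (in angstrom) 1.924e+10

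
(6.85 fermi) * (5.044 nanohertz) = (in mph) 7.729e-23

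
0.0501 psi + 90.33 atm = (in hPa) 9.153e+04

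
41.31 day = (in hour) 991.4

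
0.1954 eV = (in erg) 3.131e-13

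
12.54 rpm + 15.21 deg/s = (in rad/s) 1.579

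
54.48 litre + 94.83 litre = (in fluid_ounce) 5049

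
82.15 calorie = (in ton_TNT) 8.215e-08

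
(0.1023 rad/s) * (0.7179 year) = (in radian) 2.316e+06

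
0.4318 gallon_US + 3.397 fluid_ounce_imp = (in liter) 1.731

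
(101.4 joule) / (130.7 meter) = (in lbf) 0.1744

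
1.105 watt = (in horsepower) 0.001482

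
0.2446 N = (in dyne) 2.446e+04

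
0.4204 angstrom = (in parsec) 1.362e-27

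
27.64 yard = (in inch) 995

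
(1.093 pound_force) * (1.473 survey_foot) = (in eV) 1.362e+19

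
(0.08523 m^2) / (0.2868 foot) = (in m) 0.975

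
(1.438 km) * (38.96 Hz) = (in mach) 164.5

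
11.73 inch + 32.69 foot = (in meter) 10.26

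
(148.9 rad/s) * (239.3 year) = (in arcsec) 2.318e+17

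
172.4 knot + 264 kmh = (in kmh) 583.3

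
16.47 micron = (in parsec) 5.338e-22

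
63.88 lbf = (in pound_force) 63.88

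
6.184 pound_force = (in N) 27.51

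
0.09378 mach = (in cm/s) 3193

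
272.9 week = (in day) 1910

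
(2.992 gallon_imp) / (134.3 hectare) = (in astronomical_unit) 6.77e-20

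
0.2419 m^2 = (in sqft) 2.604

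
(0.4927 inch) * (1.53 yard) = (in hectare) 1.751e-06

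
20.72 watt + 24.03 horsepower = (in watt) 1.794e+04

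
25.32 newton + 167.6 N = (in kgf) 19.67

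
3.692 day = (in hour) 88.61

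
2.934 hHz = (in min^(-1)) 1.76e+04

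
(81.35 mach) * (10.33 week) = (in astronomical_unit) 1.157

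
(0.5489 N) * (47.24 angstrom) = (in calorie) 6.197e-10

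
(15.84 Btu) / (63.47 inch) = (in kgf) 1057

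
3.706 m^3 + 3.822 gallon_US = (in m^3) 3.72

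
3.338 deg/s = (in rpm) 0.5563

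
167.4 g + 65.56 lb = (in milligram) 2.99e+07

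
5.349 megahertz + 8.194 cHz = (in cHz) 5.349e+08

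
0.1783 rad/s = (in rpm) 1.703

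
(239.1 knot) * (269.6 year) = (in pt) 2.964e+15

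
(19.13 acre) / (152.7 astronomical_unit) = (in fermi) 3.389e+06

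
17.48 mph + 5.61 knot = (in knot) 20.8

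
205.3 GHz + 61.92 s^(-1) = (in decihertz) 2.053e+12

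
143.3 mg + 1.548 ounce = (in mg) 4.403e+04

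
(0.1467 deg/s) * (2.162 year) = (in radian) 1.746e+05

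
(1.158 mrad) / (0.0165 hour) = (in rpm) 0.0001862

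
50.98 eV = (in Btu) 7.742e-21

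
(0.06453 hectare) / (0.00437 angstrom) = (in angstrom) 1.477e+25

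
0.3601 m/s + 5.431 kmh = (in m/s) 1.869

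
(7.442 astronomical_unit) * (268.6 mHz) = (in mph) 6.689e+11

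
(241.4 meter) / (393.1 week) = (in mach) 2.982e-09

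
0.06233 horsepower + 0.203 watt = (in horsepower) 0.0626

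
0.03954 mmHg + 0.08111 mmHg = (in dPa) 160.9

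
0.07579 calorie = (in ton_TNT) 7.579e-11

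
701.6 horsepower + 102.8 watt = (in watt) 5.233e+05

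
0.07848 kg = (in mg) 7.848e+04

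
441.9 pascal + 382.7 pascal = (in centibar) 0.8246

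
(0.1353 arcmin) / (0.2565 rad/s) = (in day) 1.776e-09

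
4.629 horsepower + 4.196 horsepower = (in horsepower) 8.825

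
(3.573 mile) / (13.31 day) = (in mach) 1.468e-05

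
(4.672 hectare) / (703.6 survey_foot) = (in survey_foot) 714.7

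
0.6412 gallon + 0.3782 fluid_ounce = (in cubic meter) 0.002438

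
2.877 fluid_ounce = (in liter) 0.08508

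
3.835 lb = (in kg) 1.74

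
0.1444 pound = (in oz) 2.31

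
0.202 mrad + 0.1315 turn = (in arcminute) 2841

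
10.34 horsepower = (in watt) 7711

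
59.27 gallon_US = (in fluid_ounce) 7587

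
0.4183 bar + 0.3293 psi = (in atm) 0.4352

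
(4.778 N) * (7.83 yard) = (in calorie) 8.176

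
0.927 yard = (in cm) 84.76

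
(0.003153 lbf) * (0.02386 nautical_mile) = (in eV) 3.868e+18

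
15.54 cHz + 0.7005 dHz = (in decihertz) 2.254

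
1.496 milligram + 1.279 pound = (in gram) 580.1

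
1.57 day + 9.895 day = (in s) 9.906e+05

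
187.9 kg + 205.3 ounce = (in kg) 193.7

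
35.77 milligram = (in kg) 3.577e-05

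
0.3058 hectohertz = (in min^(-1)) 1835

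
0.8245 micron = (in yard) 9.017e-07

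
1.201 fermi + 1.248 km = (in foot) 4094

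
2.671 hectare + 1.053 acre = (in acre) 7.653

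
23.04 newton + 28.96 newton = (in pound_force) 11.69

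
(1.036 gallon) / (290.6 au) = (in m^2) 9.021e-17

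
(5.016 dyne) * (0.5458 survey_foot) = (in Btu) 7.909e-09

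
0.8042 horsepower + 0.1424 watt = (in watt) 599.8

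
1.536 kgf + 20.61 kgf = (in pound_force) 48.82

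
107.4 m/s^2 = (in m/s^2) 107.4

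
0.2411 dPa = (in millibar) 0.0002411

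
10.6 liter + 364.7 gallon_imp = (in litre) 1669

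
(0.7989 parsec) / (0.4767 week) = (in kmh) 3.078e+11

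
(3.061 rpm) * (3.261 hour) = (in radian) 3763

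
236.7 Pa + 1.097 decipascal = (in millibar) 2.368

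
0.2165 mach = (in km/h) 265.4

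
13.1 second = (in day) 0.0001516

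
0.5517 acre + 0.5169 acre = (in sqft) 4.655e+04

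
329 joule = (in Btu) 0.3118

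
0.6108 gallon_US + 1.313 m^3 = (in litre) 1315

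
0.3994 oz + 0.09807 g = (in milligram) 1.142e+04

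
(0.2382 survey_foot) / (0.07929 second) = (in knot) 1.78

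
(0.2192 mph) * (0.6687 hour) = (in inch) 9287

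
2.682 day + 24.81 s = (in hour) 64.37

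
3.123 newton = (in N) 3.123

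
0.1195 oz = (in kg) 0.003388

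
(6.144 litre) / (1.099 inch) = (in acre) 5.439e-05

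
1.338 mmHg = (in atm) 0.001761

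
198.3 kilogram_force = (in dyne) 1.945e+08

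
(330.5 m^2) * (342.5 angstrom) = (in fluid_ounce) 0.3828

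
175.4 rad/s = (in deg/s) 1.005e+04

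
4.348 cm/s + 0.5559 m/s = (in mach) 0.00176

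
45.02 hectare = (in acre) 111.2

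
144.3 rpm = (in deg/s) 865.8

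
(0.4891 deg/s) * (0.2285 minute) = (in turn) 0.01863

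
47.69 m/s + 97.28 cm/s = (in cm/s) 4866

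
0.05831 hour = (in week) 0.0003471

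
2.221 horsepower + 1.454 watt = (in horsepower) 2.223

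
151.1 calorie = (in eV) 3.946e+21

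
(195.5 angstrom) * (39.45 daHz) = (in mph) 1.725e-05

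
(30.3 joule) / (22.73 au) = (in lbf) 2.003e-12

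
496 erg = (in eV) 3.096e+14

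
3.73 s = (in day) 4.317e-05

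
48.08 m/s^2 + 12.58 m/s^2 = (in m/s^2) 60.66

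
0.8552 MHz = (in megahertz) 0.8552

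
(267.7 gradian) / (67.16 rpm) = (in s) 0.5979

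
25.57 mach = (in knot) 1.692e+04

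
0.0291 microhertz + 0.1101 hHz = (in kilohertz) 0.01101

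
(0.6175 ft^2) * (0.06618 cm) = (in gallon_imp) 0.008351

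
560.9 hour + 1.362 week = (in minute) 4.738e+04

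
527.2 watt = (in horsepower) 0.707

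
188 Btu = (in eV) 1.238e+24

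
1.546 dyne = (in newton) 1.546e-05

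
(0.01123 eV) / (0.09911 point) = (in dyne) 5.146e-12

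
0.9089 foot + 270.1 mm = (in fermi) 5.471e+14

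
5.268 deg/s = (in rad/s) 0.09194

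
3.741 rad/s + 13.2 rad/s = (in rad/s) 16.94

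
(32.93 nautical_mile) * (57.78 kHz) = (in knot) 6.85e+09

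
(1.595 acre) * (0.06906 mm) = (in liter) 445.8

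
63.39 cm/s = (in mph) 1.418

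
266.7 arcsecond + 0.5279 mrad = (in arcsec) 375.6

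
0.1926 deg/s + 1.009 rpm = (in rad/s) 0.109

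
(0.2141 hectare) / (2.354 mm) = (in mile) 565.1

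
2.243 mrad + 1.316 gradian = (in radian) 0.02291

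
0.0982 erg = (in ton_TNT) 2.347e-18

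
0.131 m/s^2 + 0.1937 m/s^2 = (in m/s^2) 0.3247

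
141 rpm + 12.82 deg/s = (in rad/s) 14.99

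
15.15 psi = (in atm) 1.031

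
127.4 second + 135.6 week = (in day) 949.2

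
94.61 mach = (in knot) 6.262e+04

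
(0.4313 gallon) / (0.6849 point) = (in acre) 0.00167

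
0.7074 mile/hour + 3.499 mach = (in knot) 2317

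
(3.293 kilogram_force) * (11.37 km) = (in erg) 3.672e+12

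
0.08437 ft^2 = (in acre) 1.937e-06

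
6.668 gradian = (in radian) 0.1047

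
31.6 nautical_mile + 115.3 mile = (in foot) 8.008e+05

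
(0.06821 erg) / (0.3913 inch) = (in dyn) 0.06863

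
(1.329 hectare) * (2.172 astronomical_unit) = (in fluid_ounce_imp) 1.52e+20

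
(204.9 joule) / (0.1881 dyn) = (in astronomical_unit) 0.0007282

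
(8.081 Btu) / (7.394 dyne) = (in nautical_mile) 6.226e+04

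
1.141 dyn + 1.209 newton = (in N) 1.209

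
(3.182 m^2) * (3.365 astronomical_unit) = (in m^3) 1.602e+12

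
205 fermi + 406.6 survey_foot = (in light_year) 1.31e-14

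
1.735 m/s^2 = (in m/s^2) 1.735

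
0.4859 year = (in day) 177.4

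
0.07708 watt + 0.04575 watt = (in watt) 0.1228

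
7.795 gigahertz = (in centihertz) 7.795e+11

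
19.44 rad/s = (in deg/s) 1114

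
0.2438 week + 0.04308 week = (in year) 0.005502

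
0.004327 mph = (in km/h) 0.006964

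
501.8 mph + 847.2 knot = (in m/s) 660.2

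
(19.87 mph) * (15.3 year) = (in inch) 1.687e+11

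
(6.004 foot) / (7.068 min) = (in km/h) 0.01553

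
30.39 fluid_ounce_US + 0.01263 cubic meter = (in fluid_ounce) 457.5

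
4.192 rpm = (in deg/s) 25.15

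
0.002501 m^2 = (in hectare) 2.501e-07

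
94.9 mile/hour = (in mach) 0.1246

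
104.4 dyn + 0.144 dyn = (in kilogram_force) 0.0001066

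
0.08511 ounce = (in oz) 0.08511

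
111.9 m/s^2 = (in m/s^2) 111.9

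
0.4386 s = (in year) 1.391e-08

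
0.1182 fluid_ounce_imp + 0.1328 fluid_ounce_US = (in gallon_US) 0.001925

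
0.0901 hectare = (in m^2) 901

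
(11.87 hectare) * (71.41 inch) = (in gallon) 5.688e+07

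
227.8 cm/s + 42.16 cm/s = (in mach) 0.007928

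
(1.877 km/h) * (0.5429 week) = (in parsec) 5.548e-12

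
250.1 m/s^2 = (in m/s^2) 250.1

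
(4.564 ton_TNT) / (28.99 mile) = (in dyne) 4.093e+10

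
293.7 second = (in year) 9.313e-06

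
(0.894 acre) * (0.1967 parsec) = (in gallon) 5.801e+21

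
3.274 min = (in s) 196.4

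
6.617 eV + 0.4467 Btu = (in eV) 2.942e+21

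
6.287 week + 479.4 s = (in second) 3.803e+06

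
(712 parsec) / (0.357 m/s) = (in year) 1.951e+12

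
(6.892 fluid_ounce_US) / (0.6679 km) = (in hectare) 3.052e-11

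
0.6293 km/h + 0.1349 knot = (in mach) 0.0007172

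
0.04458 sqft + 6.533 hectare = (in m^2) 6.533e+04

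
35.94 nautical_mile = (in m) 6.656e+04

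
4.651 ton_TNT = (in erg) 1.946e+17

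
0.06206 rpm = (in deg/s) 0.3724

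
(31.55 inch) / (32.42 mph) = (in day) 6.4e-07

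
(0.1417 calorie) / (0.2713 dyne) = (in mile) 135.8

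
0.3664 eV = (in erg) 5.87e-13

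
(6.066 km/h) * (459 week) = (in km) 4.678e+05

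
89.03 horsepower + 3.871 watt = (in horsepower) 89.04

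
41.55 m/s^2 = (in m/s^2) 41.55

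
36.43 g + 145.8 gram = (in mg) 1.822e+05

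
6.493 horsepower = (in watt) 4842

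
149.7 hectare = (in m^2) 1.497e+06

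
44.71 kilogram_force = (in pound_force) 98.57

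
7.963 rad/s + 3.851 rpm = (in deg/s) 479.4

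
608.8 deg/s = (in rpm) 101.5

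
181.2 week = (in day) 1268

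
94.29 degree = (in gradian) 104.8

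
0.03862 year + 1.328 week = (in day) 23.39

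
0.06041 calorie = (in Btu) 0.0002396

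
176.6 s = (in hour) 0.04906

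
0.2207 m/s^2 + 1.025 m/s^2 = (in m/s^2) 1.246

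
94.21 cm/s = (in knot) 1.831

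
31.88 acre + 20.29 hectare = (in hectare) 33.19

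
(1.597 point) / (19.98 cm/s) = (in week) 4.662e-09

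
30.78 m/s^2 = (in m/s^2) 30.78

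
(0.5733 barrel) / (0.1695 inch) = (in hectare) 0.002117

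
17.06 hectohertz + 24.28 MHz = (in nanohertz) 2.428e+16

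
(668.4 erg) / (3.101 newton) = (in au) 1.441e-16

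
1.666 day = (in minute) 2399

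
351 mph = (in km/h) 564.9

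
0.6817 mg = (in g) 0.0006817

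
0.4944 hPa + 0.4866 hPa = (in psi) 0.01423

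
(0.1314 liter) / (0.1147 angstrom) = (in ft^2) 1.233e+08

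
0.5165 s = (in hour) 0.0001435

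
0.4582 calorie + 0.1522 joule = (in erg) 2.069e+07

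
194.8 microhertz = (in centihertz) 0.01948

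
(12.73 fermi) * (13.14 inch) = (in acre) 1.05e-18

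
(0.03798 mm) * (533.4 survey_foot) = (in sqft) 0.06647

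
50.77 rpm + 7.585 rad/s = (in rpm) 123.2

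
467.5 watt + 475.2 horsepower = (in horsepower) 475.8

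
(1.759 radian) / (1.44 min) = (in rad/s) 0.02036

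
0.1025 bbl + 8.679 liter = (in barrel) 0.1571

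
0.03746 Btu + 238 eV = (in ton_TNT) 9.446e-09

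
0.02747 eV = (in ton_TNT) 1.052e-30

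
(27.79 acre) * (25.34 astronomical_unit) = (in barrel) 2.681e+18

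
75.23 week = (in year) 1.443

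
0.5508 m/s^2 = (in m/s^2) 0.5508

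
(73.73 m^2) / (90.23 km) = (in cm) 0.08171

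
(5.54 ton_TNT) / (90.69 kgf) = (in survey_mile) 1.619e+04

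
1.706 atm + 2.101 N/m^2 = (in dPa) 1.729e+06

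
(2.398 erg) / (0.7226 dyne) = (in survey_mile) 2.062e-05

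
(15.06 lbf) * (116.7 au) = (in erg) 1.17e+22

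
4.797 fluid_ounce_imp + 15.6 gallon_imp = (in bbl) 0.4469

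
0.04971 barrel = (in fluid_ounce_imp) 278.2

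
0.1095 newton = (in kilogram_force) 0.01117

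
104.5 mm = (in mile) 6.493e-05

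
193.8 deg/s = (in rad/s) 3.382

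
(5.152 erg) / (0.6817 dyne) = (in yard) 0.08265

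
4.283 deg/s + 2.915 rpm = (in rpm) 3.629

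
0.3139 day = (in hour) 7.534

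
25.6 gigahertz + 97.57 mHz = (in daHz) 2.56e+09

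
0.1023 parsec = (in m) 3.157e+15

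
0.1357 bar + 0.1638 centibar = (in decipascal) 1.373e+05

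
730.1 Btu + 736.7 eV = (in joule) 7.703e+05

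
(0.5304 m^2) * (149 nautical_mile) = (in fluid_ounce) 4.949e+09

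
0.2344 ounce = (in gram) 6.645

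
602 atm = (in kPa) 6.1e+04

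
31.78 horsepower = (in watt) 2.37e+04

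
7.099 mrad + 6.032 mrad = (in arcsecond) 2708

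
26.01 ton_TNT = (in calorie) 2.601e+10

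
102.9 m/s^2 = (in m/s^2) 102.9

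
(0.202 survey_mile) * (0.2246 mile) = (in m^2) 1.175e+05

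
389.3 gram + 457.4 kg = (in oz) 1.615e+04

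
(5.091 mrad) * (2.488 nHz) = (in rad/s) 1.267e-11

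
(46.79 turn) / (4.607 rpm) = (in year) 1.932e-05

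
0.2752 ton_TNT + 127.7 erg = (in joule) 1.151e+09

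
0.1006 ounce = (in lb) 0.006287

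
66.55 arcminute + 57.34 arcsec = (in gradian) 1.25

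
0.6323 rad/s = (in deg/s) 36.23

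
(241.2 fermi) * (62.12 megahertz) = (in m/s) 1.498e-05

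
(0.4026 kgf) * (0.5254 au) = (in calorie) 7.417e+10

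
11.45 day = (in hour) 274.8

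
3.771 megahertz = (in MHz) 3.771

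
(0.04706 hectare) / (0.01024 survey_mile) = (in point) 8.095e+04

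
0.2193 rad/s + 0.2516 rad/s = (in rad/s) 0.4709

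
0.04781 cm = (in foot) 0.001569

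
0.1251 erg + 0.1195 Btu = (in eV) 7.869e+20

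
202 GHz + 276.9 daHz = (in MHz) 2.02e+05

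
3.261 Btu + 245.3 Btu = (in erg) 2.622e+12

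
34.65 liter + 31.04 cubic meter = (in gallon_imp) 6835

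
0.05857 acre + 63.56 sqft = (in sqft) 2615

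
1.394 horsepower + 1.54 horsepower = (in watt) 2188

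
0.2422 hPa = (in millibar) 0.2422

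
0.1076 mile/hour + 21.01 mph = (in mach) 0.02773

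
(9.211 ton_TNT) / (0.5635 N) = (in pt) 1.939e+14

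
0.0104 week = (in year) 0.0001995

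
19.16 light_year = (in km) 1.813e+14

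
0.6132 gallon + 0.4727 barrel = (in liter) 77.47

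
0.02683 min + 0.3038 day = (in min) 437.5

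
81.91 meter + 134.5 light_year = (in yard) 1.392e+18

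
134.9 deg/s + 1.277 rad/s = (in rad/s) 3.631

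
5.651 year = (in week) 294.7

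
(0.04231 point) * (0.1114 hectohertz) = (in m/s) 0.0001663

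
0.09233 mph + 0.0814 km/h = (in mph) 0.1429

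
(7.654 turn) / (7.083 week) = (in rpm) 0.0001072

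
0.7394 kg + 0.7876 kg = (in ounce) 53.86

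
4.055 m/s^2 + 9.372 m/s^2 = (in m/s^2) 13.43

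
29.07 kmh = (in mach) 0.02372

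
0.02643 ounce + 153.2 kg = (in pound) 337.7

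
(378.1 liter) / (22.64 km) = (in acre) 4.127e-09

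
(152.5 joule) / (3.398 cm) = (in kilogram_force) 457.6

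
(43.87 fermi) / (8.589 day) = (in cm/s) 5.912e-18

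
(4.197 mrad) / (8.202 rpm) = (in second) 0.004886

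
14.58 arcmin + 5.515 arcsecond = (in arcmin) 14.67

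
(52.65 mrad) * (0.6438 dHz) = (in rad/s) 0.00339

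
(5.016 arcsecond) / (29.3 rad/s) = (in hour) 2.305e-10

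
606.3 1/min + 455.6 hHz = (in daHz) 4557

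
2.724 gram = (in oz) 0.09609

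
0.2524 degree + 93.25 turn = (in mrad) 5.859e+05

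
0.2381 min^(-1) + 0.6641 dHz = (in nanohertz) 7.038e+07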